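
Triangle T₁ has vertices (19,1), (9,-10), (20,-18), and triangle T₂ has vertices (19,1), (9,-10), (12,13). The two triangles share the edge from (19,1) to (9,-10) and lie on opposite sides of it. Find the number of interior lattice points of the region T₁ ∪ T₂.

198

The union is the simple quadrilateral with vertices (19,1), (20,-18), (9,-10), (12,13) in order.
By the shoelace formula, twice the signed area is |[19·(-18) − 20·1] + [20·(-10) − 9·(-18)] + [9·13 − 12·(-10)] + [12·1 − 19·13]| = 398, so the area is 199.
Summing gcd(|Δx|,|Δy|) over the edges gives the boundary count: gcd(1,19) + gcd(11,8) + gcd(3,23) + gcd(7,12) = 1+1+1+1 = 4.
By Pick's theorem I = A − B/2 + 1 = 199 − 4/2 + 1 = 198.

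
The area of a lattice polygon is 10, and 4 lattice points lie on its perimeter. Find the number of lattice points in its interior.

9

From Pick's theorem, I = A − B/2 + 1 = 10 − 4/2 + 1 = 9.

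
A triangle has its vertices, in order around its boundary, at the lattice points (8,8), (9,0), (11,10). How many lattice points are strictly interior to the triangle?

12

By the shoelace formula, twice the signed area is |(8·0 − 9·8) + (9·10 − 11·0) + (11·8 − 8·10)| = 26, so the area is 13.
The number of boundary lattice points is Σ gcd(|Δx|,|Δy|) = gcd(1,8) + gcd(2,10) + gcd(3,2) = 1+2+1 = 4.
By Pick's theorem A = I + B/2 − 1, so I = 13 − 4/2 + 1 = 12.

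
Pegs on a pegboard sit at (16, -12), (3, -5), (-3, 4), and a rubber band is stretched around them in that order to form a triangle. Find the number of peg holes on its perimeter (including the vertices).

5

The number of boundary lattice points is Σ gcd(|Δx|,|Δy|) = gcd(13,7) + gcd(6,9) + gcd(19,16) = 1+3+1 = 5.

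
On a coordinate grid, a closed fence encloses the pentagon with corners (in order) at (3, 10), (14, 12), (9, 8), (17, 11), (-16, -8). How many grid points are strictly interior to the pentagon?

115

By the shoelace formula, twice the signed area is |(3·12 − 14·10) + (14·8 − 9·12) + (9·11 − 17·8) + (17·(-8) − (-16)·11) + ((-16)·10 − 3·(-8))| = 233, so the area is 233/2.
The number of boundary lattice points is Σ gcd(|Δx|,|Δy|) = gcd(11,2) + gcd(5,4) + gcd(8,3) + gcd(33,19) + gcd(19,18) = 1+1+1+1+1 = 5.
By Pick's theorem A = I + B/2 − 1, so I = 233/2 − 5/2 + 1 = 115.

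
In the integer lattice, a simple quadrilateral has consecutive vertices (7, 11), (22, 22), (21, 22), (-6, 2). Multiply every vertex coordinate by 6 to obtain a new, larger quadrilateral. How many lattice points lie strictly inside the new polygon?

The shoelace formula gives twice the area as |[7·22 − 22·11] + [22·22 − 21·22] + [21·2 − (-6)·22] + [(-6)·11 − 7·2]| = 28, so the area is 14.
Summing gcd(|Δx|,|Δy|) over the edges gives the boundary count: gcd(15,11) + gcd(1,0) + gcd(27,20) + gcd(13,9) = 1+1+1+1 = 4.
Scaling by 6 multiplies the area by 6² = 36 (so the new area is 504) and multiplies the boundary lattice-point count by 6, giving 24.
By Pick's theorem, the interior count of the dilated polygon is 504 − 24/2 + 1 = 493.

493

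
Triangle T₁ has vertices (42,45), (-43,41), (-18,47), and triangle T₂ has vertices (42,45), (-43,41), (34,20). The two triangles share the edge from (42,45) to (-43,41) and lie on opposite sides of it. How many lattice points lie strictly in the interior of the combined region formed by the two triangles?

The union is the simple quadrilateral with vertices (42,45), (-18,47), (-43,41), (34,20) in order.
The shoelace formula gives twice the area as |[42·47 − (-18)·45] + [(-18)·41 − (-43)·47] + [(-43)·20 − 34·41] + [34·45 − 42·20]| = 2503, so the area is 1251.5.
Along each edge there are gcd(|Δx|,|Δy|)+1 lattice points, so counting each shared vertex once the boundary has gcd(60,2) + gcd(25,6) + gcd(77,21) + gcd(8,25) = 2+1+7+1 = 11.
By Pick's theorem I = A − B/2 + 1 = 1251.5 − 11/2 + 1 = 1247.

1247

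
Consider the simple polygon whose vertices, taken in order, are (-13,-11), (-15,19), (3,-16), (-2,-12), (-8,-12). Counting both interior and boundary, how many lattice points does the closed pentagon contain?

225

By the shoelace formula, twice the signed area is |[(-13)·19 − (-15)·(-11)] + [(-15)·(-16) − 3·19] + [3·(-12) − (-2)·(-16)] + [(-2)·(-12) − (-8)·(-12)] + [(-8)·(-11) − (-13)·(-12)]| = 437, so the area is 437/2.
Summing gcd(|Δx|,|Δy|) over the edges gives the boundary count: gcd(2,30) + gcd(18,35) + gcd(5,4) + gcd(6,0) + gcd(5,1) = 2+1+1+6+1 = 11.
Pick's theorem gives I = A − B/2 + 1 = 437/2 − 11/2 + 1 = 214, so the closed region contains I + B = 214 + 11 = 225 lattice points.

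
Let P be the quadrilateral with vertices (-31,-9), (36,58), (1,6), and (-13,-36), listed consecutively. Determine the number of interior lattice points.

By the shoelace formula, twice the signed area is |[(-31)·58 − 36·(-9)] + [36·6 − 1·58] + [1·(-36) − (-13)·6] + [(-13)·(-9) − (-31)·(-36)]| = 2273, so the area is 1136.5.
The number of boundary lattice points is Σ gcd(|Δx|,|Δy|) = gcd(67,67) + gcd(35,52) + gcd(14,42) + gcd(18,27) = 67+1+14+9 = 91.
By Pick's theorem A = I + B/2 − 1, so I = 1136.5 − 91/2 + 1 = 1092.

1092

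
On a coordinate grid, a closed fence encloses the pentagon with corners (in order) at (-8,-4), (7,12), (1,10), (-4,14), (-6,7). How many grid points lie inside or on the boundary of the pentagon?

94

The shoelace formula gives twice the area as |[(-8)·12 − 7·(-4)] + [7·10 − 1·12] + [1·14 − (-4)·10] + [(-4)·7 − (-6)·14] + [(-6)·(-4) − (-8)·7]| = 180, so the area is 90.
The number of boundary lattice points is Σ gcd(|Δx|,|Δy|) = gcd(15,16) + gcd(6,2) + gcd(5,4) + gcd(2,7) + gcd(2,11) = 1+2+1+1+1 = 6.
Pick's theorem gives I = A − B/2 + 1 = 90 − 6/2 + 1 = 88, so the closed region contains I + B = 88 + 6 = 94 lattice points.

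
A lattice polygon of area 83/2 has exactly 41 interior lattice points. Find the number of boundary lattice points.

3

Pick's theorem gives A = I + B/2 − 1, so B = 2(A − I + 1) = 2(83/2 − 41 + 1) = 3.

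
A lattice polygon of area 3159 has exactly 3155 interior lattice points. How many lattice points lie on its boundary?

10

Pick's theorem gives A = I + B/2 − 1, so B = 2(A − I + 1) = 2(3159 − 3155 + 1) = 10.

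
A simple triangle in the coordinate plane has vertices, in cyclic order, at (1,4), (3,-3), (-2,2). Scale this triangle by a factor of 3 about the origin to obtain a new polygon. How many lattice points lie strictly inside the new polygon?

103

By the shoelace formula, twice the signed area is |[1·(-3) − 3·4] + [3·2 − (-2)·(-3)] + [(-2)·4 − 1·2]| = 25, so the area is 12.5.
Along each edge there are gcd(|Δx|,|Δy|)+1 lattice points, so counting each shared vertex once the boundary has gcd(2,7) + gcd(5,5) + gcd(3,2) = 1+5+1 = 7.
Scaling by 3 multiplies the area by 3² = 9 (so the new area is 225/2) and multiplies the boundary lattice-point count by 3, giving 21.
By Pick's theorem, the interior count of the dilated polygon is 225/2 − 21/2 + 1 = 103.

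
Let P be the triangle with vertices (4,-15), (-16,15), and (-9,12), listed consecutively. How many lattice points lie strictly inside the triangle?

70

By the shoelace formula, twice the signed area is |(4·15 − (-16)·(-15)) + ((-16)·12 − (-9)·15) + ((-9)·(-15) − 4·12)| = 150, so the area is 75.
Along each edge there are gcd(|Δx|,|Δy|)+1 lattice points, so counting each shared vertex once the boundary has gcd(20,30) + gcd(7,3) + gcd(13,27) = 10+1+1 = 12.
By Pick's theorem A = I + B/2 − 1, so I = 75 − 12/2 + 1 = 70.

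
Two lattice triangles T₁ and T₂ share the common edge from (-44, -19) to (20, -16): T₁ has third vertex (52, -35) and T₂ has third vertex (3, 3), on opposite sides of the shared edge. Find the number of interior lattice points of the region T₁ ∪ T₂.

The union is the simple quadrilateral with vertices (-44, -19), (52, -35), (20, -16), (3, 3) in order.
By the shoelace formula, twice the signed area is |[(-44)·(-35) − 52·(-19)] + [52·(-16) − 20·(-35)] + [20·3 − 3·(-16)] + [3·(-19) − (-44)·3]| = 2579, so the area is 1289.5.
Summing gcd(|Δx|,|Δy|) over the edges gives the boundary count: gcd(96,16) + gcd(32,19) + gcd(17,19) + gcd(47,22) = 16+1+1+1 = 19.
By Pick's theorem I = A − B/2 + 1 = 1289.5 − 19/2 + 1 = 1281.

1281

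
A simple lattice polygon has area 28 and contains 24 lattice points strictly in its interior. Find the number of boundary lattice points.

10

Pick's theorem gives A = I + B/2 − 1, so B = 2(A − I + 1) = 2(28 − 24 + 1) = 10.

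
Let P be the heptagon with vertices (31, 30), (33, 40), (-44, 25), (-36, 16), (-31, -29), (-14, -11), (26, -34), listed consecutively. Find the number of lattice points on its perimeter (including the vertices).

12

Summing gcd(|Δx|,|Δy|) over the edges gives the boundary count: gcd(2,10) + gcd(77,15) + gcd(8,9) + gcd(5,45) + gcd(17,18) + gcd(40,23) + gcd(5,64) = 2+1+1+5+1+1+1 = 12.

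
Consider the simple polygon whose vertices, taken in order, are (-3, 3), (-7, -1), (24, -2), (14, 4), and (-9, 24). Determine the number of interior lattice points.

297

The shoelace formula gives twice the area as |((-3)·(-1) − (-7)·3) + ((-7)·(-2) − 24·(-1)) + (24·4 − 14·(-2)) + (14·24 − (-9)·4) + ((-9)·3 − (-3)·24)| = 603, so the area is 603/2.
Along each edge there are gcd(|Δx|,|Δy|)+1 lattice points, so counting each shared vertex once the boundary has gcd(4,4) + gcd(31,1) + gcd(10,6) + gcd(23,20) + gcd(6,21) = 4+1+2+1+3 = 11.
Pick's theorem gives I = A − B/2 + 1 = 603/2 − 11/2 + 1 = 297.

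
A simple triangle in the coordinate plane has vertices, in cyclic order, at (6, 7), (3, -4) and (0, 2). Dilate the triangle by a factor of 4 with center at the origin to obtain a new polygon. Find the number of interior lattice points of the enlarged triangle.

399

Using the shoelace formula, 2A = |[6·(-4) − 3·7] + [3·2 − 0·(-4)] + [0·7 − 6·2]| = 51, so the area is 51/2.
Along each edge there are gcd(|Δx|,|Δy|)+1 lattice points, so counting each shared vertex once the boundary has gcd(3,11) + gcd(3,6) + gcd(6,5) = 1+3+1 = 5.
Scaling by 4 multiplies the area by 4² = 16 (so the new area is 408) and multiplies the boundary lattice-point count by 4, giving 20.
By Pick's theorem, the interior count of the dilated polygon is 408 − 20/2 + 1 = 399.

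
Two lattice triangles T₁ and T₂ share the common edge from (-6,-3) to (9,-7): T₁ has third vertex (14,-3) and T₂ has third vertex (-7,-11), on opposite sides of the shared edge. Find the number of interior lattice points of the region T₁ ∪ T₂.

The union is the simple quadrilateral with vertices (-6,-3), (14,-3), (9,-7), (-7,-11) in order.
By the shoelace formula, twice the signed area is |((-6)·(-3) − 14·(-3)) + (14·(-7) − 9·(-3)) + (9·(-11) − (-7)·(-7)) + ((-7)·(-3) − (-6)·(-11))| = 204, so the area is 102.
Along each edge there are gcd(|Δx|,|Δy|)+1 lattice points, so counting each shared vertex once the boundary has gcd(20,0) + gcd(5,4) + gcd(16,4) + gcd(1,8) = 20+1+4+1 = 26.
By Pick's theorem I = A − B/2 + 1 = 102 − 26/2 + 1 = 90.

90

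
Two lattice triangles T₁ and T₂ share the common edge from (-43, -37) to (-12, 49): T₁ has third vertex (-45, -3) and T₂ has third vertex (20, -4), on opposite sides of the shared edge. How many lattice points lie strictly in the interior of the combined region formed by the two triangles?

2808

The union is the simple quadrilateral with vertices (-43, -37), (-45, -3), (-12, 49), (20, -4) in order.
Using the shoelace formula, 2A = |[(-43)·(-3) − (-45)·(-37)] + [(-45)·49 − (-12)·(-3)] + [(-12)·(-4) − 20·49] + [20·(-37) − (-43)·(-4)]| = 5621, so the area is 5621/2.
The number of boundary lattice points is Σ gcd(|Δx|,|Δy|) = gcd(2,34) + gcd(33,52) + gcd(32,53) + gcd(63,33) = 2+1+1+3 = 7.
By Pick's theorem I = A − B/2 + 1 = 5621/2 − 7/2 + 1 = 2808.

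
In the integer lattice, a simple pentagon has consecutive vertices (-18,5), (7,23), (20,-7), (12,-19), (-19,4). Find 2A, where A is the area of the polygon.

The shoelace formula gives twice the area as |[(-18)·23 − 7·5] + [7·(-7) − 20·23] + [20·(-19) − 12·(-7)] + [12·4 − (-19)·(-19)] + [(-19)·5 − (-18)·4]| = 1590, so the area is 795.

1590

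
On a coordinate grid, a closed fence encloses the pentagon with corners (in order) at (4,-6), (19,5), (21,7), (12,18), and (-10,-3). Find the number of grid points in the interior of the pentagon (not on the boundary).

By the shoelace formula, twice the signed area is |(4·5 − 19·(-6)) + (19·7 − 21·5) + (21·18 − 12·7) + (12·(-3) − (-10)·18) + ((-10)·(-6) − 4·(-3))| = 672, so the area is 336.
Summing gcd(|Δx|,|Δy|) over the edges gives the boundary count: gcd(15,11) + gcd(2,2) + gcd(9,11) + gcd(22,21) + gcd(14,3) = 1+2+1+1+1 = 6.
Pick's theorem gives I = A − B/2 + 1 = 336 − 6/2 + 1 = 334.

334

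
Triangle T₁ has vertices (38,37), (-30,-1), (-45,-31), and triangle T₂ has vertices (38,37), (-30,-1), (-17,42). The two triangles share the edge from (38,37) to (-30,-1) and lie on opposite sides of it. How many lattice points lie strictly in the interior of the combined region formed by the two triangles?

1940

The union is the simple quadrilateral with vertices (38,37), (-45,-31), (-30,-1), (-17,42) in order.
By the shoelace formula, twice the signed area is |[38·(-31) − (-45)·37] + [(-45)·(-1) − (-30)·(-31)] + [(-30)·42 − (-17)·(-1)] + [(-17)·37 − 38·42]| = 3900, so the area is 1950.
Along each edge there are gcd(|Δx|,|Δy|)+1 lattice points, so counting each shared vertex once the boundary has gcd(83,68) + gcd(15,30) + gcd(13,43) + gcd(55,5) = 1+15+1+5 = 22.
By Pick's theorem I = A − B/2 + 1 = 1950 − 22/2 + 1 = 1940.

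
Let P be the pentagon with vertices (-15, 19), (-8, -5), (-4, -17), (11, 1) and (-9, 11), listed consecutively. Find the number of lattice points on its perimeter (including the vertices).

20

The number of boundary lattice points is Σ gcd(|Δx|,|Δy|) = gcd(7,24) + gcd(4,12) + gcd(15,18) + gcd(20,10) + gcd(6,8) = 1+4+3+10+2 = 20.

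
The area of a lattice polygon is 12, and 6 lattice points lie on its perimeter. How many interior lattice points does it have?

From Pick's theorem, I = A − B/2 + 1 = 12 − 6/2 + 1 = 10.

10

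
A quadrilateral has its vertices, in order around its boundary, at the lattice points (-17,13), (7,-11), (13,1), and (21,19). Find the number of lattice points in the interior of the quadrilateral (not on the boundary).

By the shoelace formula, twice the signed area is |[(-17)·(-11) − 7·13] + [7·1 − 13·(-11)] + [13·19 − 21·1] + [21·13 − (-17)·19]| = 1068, so the area is 534.
Summing gcd(|Δx|,|Δy|) over the edges gives the boundary count: gcd(24,24) + gcd(6,12) + gcd(8,18) + gcd(38,6) = 24+6+2+2 = 34.
Pick's theorem gives I = A − B/2 + 1 = 534 − 34/2 + 1 = 518.

518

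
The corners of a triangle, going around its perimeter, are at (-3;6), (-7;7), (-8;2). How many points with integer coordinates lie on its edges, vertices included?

Summing gcd(|Δx|,|Δy|) over the edges gives the boundary count: gcd(4,1) + gcd(1,5) + gcd(5,4) = 1+1+1 = 3.

3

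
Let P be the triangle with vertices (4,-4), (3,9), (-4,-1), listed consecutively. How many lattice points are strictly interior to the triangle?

Using the shoelace formula, 2A = |(4·9 − 3·(-4)) + (3·(-1) − (-4)·9) + ((-4)·(-4) − 4·(-1))| = 101, so the area is 101/2.
The number of boundary lattice points is Σ gcd(|Δx|,|Δy|) = gcd(1,13) + gcd(7,10) + gcd(8,3) = 1+1+1 = 3.
By Pick's theorem A = I + B/2 − 1, so I = 101/2 − 3/2 + 1 = 50.

50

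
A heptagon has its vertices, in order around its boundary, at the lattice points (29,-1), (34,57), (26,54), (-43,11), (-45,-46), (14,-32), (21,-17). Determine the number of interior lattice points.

The shoelace formula gives twice the area as |(29·57 − 34·(-1)) + (34·54 − 26·57) + (26·11 − (-43)·54) + ((-43)·(-46) − (-45)·11) + ((-45)·(-32) − 14·(-46)) + (14·(-17) − 21·(-32)) + (21·(-1) − 29·(-17))| = 10112, so the area is 5056.
Along each edge there are gcd(|Δx|,|Δy|)+1 lattice points, so counting each shared vertex once the boundary has gcd(5,58) + gcd(8,3) + gcd(69,43) + gcd(2,57) + gcd(59,14) + gcd(7,15) + gcd(8,16) = 1+1+1+1+1+1+8 = 14.
By Pick's theorem A = I + B/2 − 1, so I = 5056 − 14/2 + 1 = 5050.

5050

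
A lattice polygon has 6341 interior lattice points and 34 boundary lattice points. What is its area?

6357

By Pick's theorem, A = I + B/2 − 1 = 6341 + 34/2 − 1 = 6357.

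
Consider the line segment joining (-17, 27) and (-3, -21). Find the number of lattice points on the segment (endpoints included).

The number of lattice points on a segment between lattice points is gcd(|Δx|,|Δy|) + 1 = gcd(14,48) + 1 = 2 + 1 = 3.

3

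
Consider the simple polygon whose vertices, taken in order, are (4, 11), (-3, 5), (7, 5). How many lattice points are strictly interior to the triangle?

24

The shoelace formula gives twice the area as |[4·5 − (-3)·11] + [(-3)·5 − 7·5] + [7·11 − 4·5]| = 60, so the area is 30.
Summing gcd(|Δx|,|Δy|) over the edges gives the boundary count: gcd(7,6) + gcd(10,0) + gcd(3,6) = 1+10+3 = 14.
By Pick's theorem A = I + B/2 − 1, so I = 30 − 14/2 + 1 = 24.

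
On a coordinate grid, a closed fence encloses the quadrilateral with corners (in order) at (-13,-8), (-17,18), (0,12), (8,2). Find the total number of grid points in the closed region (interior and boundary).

By the shoelace formula, twice the signed area is |((-13)·18 − (-17)·(-8)) + ((-17)·12 − 0·18) + (0·2 − 8·12) + (8·(-8) − (-13)·2)| = 708, so the area is 354.
The number of boundary lattice points is Σ gcd(|Δx|,|Δy|) = gcd(4,26) + gcd(17,6) + gcd(8,10) + gcd(21,10) = 2+1+2+1 = 6.
Pick's theorem gives I = A − B/2 + 1 = 354 − 6/2 + 1 = 352, so the closed region contains I + B = 352 + 6 = 358 lattice points.

358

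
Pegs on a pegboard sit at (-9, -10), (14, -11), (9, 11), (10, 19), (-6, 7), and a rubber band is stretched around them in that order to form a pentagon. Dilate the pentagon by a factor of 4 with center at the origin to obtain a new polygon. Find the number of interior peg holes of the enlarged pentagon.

6865

By the shoelace formula, twice the signed area is |[(-9)·(-11) − 14·(-10)] + [14·11 − 9·(-11)] + [9·19 − 10·11] + [10·7 − (-6)·19] + [(-6)·(-10) − (-9)·7]| = 860, so the area is 430.
Along each edge there are gcd(|Δx|,|Δy|)+1 lattice points, so counting each shared vertex once the boundary has gcd(23,1) + gcd(5,22) + gcd(1,8) + gcd(16,12) + gcd(3,17) = 1+1+1+4+1 = 8.
Scaling by 4 multiplies the area by 4² = 16 (so the new area is 6880) and multiplies the boundary lattice-point count by 4, giving 32.
By Pick's theorem, the interior count of the dilated polygon is 6880 − 32/2 + 1 = 6865.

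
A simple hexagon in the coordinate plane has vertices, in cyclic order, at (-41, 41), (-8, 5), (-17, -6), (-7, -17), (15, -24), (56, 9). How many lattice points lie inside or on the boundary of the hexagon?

Using the shoelace formula, 2A = |((-41)·5 − (-8)·41) + ((-8)·(-6) − (-17)·5) + ((-17)·(-17) − (-7)·(-6)) + ((-7)·(-24) − 15·(-17)) + (15·9 − 56·(-24)) + (56·41 − (-41)·9)| = 5070, so the area is 2535.
Summing gcd(|Δx|,|Δy|) over the edges gives the boundary count: gcd(33,36) + gcd(9,11) + gcd(10,11) + gcd(22,7) + gcd(41,33) + gcd(97,32) = 3+1+1+1+1+1 = 8.
Pick's theorem gives I = A − B/2 + 1 = 2535 − 8/2 + 1 = 2532, so the closed region contains I + B = 2532 + 8 = 2540 lattice points.

2540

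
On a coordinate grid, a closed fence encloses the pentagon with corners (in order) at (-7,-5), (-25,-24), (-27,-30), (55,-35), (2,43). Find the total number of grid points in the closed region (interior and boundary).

2738

By the shoelace formula, twice the signed area is |((-7)·(-24) − (-25)·(-5)) + ((-25)·(-30) − (-27)·(-24)) + ((-27)·(-35) − 55·(-30)) + (55·43 − 2·(-35)) + (2·(-5) − (-7)·43)| = 5466, so the area is 2733.
The number of boundary lattice points is Σ gcd(|Δx|,|Δy|) = gcd(18,19) + gcd(2,6) + gcd(82,5) + gcd(53,78) + gcd(9,48) = 1+2+1+1+3 = 8.
Pick's theorem gives I = A − B/2 + 1 = 2733 − 8/2 + 1 = 2730, so the closed region contains I + B = 2730 + 8 = 2738 lattice points.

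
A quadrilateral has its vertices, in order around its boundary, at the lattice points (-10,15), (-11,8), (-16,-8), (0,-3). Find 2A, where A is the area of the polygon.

By the shoelace formula, twice the signed area is |[(-10)·8 − (-11)·15] + [(-11)·(-8) − (-16)·8] + [(-16)·(-3) − 0·(-8)] + [0·15 − (-10)·(-3)]| = 319, so the area is 319/2.

319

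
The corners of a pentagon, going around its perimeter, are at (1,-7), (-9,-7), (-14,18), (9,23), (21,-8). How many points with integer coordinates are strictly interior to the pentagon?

The shoelace formula gives twice the area as |(1·(-7) − (-9)·(-7)) + ((-9)·18 − (-14)·(-7)) + ((-14)·23 − 9·18) + (9·(-8) − 21·23) + (21·(-7) − 1·(-8))| = 1508, so the area is 754.
The number of boundary lattice points is Σ gcd(|Δx|,|Δy|) = gcd(10,0) + gcd(5,25) + gcd(23,5) + gcd(12,31) + gcd(20,1) = 10+5+1+1+1 = 18.
By Pick's theorem A = I + B/2 − 1, so I = 754 − 18/2 + 1 = 746.

746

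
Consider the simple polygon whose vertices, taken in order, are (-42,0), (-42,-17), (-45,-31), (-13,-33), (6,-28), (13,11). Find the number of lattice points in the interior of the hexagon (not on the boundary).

By the shoelace formula, twice the signed area is |[(-42)·(-17) − (-42)·0] + [(-42)·(-31) − (-45)·(-17)] + [(-45)·(-33) − (-13)·(-31)] + [(-13)·(-28) − 6·(-33)] + [6·11 − 13·(-28)] + [13·0 − (-42)·11]| = 3787, so the area is 1893.5.
Along each edge there are gcd(|Δx|,|Δy|)+1 lattice points, so counting each shared vertex once the boundary has gcd(0,17) + gcd(3,14) + gcd(32,2) + gcd(19,5) + gcd(7,39) + gcd(55,11) = 17+1+2+1+1+11 = 33.
By Pick's theorem A = I + B/2 − 1, so I = 1893.5 − 33/2 + 1 = 1878.

1878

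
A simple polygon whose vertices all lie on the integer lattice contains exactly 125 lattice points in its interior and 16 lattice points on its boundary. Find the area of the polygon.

132

By Pick's theorem, A = I + B/2 − 1 = 125 + 16/2 − 1 = 132.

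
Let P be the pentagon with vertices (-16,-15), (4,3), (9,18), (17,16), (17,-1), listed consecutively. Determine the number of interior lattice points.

320

By the shoelace formula, twice the signed area is |((-16)·3 − 4·(-15)) + (4·18 − 9·3) + (9·16 − 17·18) + (17·(-1) − 17·16) + (17·(-15) − (-16)·(-1))| = 665, so the area is 665/2.
The number of boundary lattice points is Σ gcd(|Δx|,|Δy|) = gcd(20,18) + gcd(5,15) + gcd(8,2) + gcd(0,17) + gcd(33,14) = 2+5+2+17+1 = 27.
By Pick's theorem A = I + B/2 − 1, so I = 665/2 − 27/2 + 1 = 320.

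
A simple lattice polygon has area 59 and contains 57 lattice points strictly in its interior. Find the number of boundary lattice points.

Pick's theorem gives A = I + B/2 − 1, so B = 2(A − I + 1) = 2(59 − 57 + 1) = 6.

6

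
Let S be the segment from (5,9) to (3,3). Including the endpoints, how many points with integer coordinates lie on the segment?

The number of lattice points on a segment between lattice points is gcd(|Δx|,|Δy|) + 1 = gcd(2,6) + 1 = 2 + 1 = 3.

3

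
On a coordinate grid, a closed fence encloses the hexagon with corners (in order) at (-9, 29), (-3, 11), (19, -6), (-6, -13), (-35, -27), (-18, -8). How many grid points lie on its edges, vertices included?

The number of boundary lattice points is Σ gcd(|Δx|,|Δy|) = gcd(6,18) + gcd(22,17) + gcd(25,7) + gcd(29,14) + gcd(17,19) + gcd(9,37) = 6+1+1+1+1+1 = 11.

11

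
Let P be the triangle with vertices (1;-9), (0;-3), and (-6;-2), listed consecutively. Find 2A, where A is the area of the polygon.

35

By the shoelace formula, twice the signed area is |[1·(-3) − 0·(-9)] + [0·(-2) − (-6)·(-3)] + [(-6)·(-9) − 1·(-2)]| = 35, so the area is 35/2.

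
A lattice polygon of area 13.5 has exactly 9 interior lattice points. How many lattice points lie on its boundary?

Pick's theorem gives A = I + B/2 − 1, so B = 2(A − I + 1) = 2(13.5 − 9 + 1) = 11.

11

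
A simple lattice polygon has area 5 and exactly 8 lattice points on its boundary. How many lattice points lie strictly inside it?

Pick's theorem A = I + B/2 − 1 rearranges to I = A − B/2 + 1 = 5 − 8/2 + 1 = 2.

2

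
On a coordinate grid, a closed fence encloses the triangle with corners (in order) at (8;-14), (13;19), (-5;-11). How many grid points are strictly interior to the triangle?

219

The shoelace formula gives twice the area as |(8·19 − 13·(-14)) + (13·(-11) − (-5)·19) + ((-5)·(-14) − 8·(-11))| = 444, so the area is 222.
Along each edge there are gcd(|Δx|,|Δy|)+1 lattice points, so counting each shared vertex once the boundary has gcd(5,33) + gcd(18,30) + gcd(13,3) = 1+6+1 = 8.
Pick's theorem gives I = A − B/2 + 1 = 222 − 8/2 + 1 = 219.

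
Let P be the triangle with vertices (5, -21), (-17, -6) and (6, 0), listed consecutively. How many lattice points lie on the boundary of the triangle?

3

The number of boundary lattice points is Σ gcd(|Δx|,|Δy|) = gcd(22,15) + gcd(23,6) + gcd(1,21) = 1+1+1 = 3.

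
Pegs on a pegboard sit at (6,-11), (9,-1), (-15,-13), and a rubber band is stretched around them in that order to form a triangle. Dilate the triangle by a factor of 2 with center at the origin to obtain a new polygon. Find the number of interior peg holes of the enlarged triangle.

By the shoelace formula, twice the signed area is |[6·(-1) − 9·(-11)] + [9·(-13) − (-15)·(-1)] + [(-15)·(-11) − 6·(-13)]| = 204, so the area is 102.
Along each edge there are gcd(|Δx|,|Δy|)+1 lattice points, so counting each shared vertex once the boundary has gcd(3,10) + gcd(24,12) + gcd(21,2) = 1+12+1 = 14.
Scaling by 2 multiplies the area by 2² = 4 (so the new area is 408) and multiplies the boundary lattice-point count by 2, giving 28.
By Pick's theorem, the interior count of the dilated polygon is 408 − 28/2 + 1 = 395.

395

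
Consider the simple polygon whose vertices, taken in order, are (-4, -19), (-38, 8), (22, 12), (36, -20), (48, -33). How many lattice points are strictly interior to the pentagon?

1761

The shoelace formula gives twice the area as |[(-4)·8 − (-38)·(-19)] + [(-38)·12 − 22·8] + [22·(-20) − 36·12] + [36·(-33) − 48·(-20)] + [48·(-19) − (-4)·(-33)]| = 3530, so the area is 1765.
Summing gcd(|Δx|,|Δy|) over the edges gives the boundary count: gcd(34,27) + gcd(60,4) + gcd(14,32) + gcd(12,13) + gcd(52,14) = 1+4+2+1+2 = 10.
By Pick's theorem A = I + B/2 − 1, so I = 1765 − 10/2 + 1 = 1761.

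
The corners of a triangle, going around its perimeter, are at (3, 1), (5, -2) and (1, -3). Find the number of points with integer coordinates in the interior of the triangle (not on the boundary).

6

Using the shoelace formula, 2A = |(3·(-2) − 5·1) + (5·(-3) − 1·(-2)) + (1·1 − 3·(-3))| = 14, so the area is 7.
Summing gcd(|Δx|,|Δy|) over the edges gives the boundary count: gcd(2,3) + gcd(4,1) + gcd(2,4) = 1+1+2 = 4.
By Pick's theorem A = I + B/2 − 1, so I = 7 − 4/2 + 1 = 6.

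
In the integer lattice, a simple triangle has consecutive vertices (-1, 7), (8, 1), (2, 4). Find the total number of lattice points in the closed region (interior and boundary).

The shoelace formula gives twice the area as |((-1)·1 − 8·7) + (8·4 − 2·1) + (2·7 − (-1)·4)| = 9, so the area is 4.5.
Summing gcd(|Δx|,|Δy|) over the edges gives the boundary count: gcd(9,6) + gcd(6,3) + gcd(3,3) = 3+3+3 = 9.
Pick's theorem gives I = A − B/2 + 1 = 4.5 − 9/2 + 1 = 1, so the closed region contains I + B = 1 + 9 = 10 lattice points.

10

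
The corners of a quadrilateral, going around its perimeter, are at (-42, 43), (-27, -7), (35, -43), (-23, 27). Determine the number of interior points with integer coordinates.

Using the shoelace formula, 2A = |[(-42)·(-7) − (-27)·43] + [(-27)·(-43) − 35·(-7)] + [35·27 − (-23)·(-43)] + [(-23)·43 − (-42)·27]| = 2962, so the area is 1481.
Summing gcd(|Δx|,|Δy|) over the edges gives the boundary count: gcd(15,50) + gcd(62,36) + gcd(58,70) + gcd(19,16) = 5+2+2+1 = 10.
By Pick's theorem A = I + B/2 − 1, so I = 1481 − 10/2 + 1 = 1477.

1477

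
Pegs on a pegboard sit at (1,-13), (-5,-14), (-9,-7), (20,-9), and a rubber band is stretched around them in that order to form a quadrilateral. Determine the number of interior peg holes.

Using the shoelace formula, 2A = |[1·(-14) − (-5)·(-13)] + [(-5)·(-7) − (-9)·(-14)] + [(-9)·(-9) − 20·(-7)] + [20·(-13) − 1·(-9)]| = 200, so the area is 100.
Summing gcd(|Δx|,|Δy|) over the edges gives the boundary count: gcd(6,1) + gcd(4,7) + gcd(29,2) + gcd(19,4) = 1+1+1+1 = 4.
By Pick's theorem A = I + B/2 − 1, so I = 100 − 4/2 + 1 = 99.

99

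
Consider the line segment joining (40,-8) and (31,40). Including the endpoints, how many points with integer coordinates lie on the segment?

4

The number of lattice points on a segment between lattice points is gcd(|Δx|,|Δy|) + 1 = gcd(9,48) + 1 = 3 + 1 = 4.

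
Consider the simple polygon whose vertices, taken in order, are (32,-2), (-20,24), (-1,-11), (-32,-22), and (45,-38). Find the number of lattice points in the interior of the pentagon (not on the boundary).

Using the shoelace formula, 2A = |[32·24 − (-20)·(-2)] + [(-20)·(-11) − (-1)·24] + [(-1)·(-22) − (-32)·(-11)] + [(-32)·(-38) − 45·(-22)] + [45·(-2) − 32·(-38)]| = 3974, so the area is 1987.
Along each edge there are gcd(|Δx|,|Δy|)+1 lattice points, so counting each shared vertex once the boundary has gcd(52,26) + gcd(19,35) + gcd(31,11) + gcd(77,16) + gcd(13,36) = 26+1+1+1+1 = 30.
Pick's theorem gives I = A − B/2 + 1 = 1987 − 30/2 + 1 = 1973.

1973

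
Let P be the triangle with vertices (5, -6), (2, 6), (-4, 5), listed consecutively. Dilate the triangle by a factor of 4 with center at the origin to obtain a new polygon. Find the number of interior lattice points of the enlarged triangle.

The shoelace formula gives twice the area as |[5·6 − 2·(-6)] + [2·5 − (-4)·6] + [(-4)·(-6) − 5·5]| = 75, so the area is 37.5.
The number of boundary lattice points is Σ gcd(|Δx|,|Δy|) = gcd(3,12) + gcd(6,1) + gcd(9,11) = 3+1+1 = 5.
Scaling by 4 multiplies the area by 4² = 16 (so the new area is 600) and multiplies the boundary lattice-point count by 4, giving 20.
By Pick's theorem, the interior count of the dilated polygon is 600 − 20/2 + 1 = 591.

591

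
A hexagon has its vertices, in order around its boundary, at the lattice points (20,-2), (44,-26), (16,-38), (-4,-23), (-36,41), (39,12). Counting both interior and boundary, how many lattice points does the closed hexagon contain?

2809

Using the shoelace formula, 2A = |(20·(-26) − 44·(-2)) + (44·(-38) − 16·(-26)) + (16·(-23) − (-4)·(-38)) + ((-4)·41 − (-36)·(-23)) + ((-36)·12 − 39·41) + (39·(-2) − 20·12)| = 5549, so the area is 5549/2.
The number of boundary lattice points is Σ gcd(|Δx|,|Δy|) = gcd(24,24) + gcd(28,12) + gcd(20,15) + gcd(32,64) + gcd(75,29) + gcd(19,14) = 24+4+5+32+1+1 = 67.
Pick's theorem gives I = A − B/2 + 1 = 5549/2 − 67/2 + 1 = 2742, so the closed region contains I + B = 2742 + 67 = 2809 lattice points.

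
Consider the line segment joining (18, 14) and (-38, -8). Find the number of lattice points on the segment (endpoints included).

3

The number of lattice points on a segment between lattice points is gcd(|Δx|,|Δy|) + 1 = gcd(56,22) + 1 = 2 + 1 = 3.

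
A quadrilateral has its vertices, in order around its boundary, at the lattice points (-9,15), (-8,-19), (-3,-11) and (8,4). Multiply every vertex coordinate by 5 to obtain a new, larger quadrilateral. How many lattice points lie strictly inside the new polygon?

6916

By the shoelace formula, twice the signed area is |((-9)·(-19) − (-8)·15) + ((-8)·(-11) − (-3)·(-19)) + ((-3)·4 − 8·(-11)) + (8·15 − (-9)·4)| = 554, so the area is 277.
Summing gcd(|Δx|,|Δy|) over the edges gives the boundary count: gcd(1,34) + gcd(5,8) + gcd(11,15) + gcd(17,11) = 1+1+1+1 = 4.
Scaling by 5 multiplies the area by 5² = 25 (so the new area is 6925) and multiplies the boundary lattice-point count by 5, giving 20.
By Pick's theorem, the interior count of the dilated polygon is 6925 − 20/2 + 1 = 6916.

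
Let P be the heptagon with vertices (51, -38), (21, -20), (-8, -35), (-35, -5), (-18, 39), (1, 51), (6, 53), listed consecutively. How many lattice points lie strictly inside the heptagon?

3943

By the shoelace formula, twice the signed area is |[51·(-20) − 21·(-38)] + [21·(-35) − (-8)·(-20)] + [(-8)·(-5) − (-35)·(-35)] + [(-35)·39 − (-18)·(-5)] + [(-18)·51 − 1·39] + [1·53 − 6·51] + [6·(-38) − 51·53]| = 7898, so the area is 3949.
The number of boundary lattice points is Σ gcd(|Δx|,|Δy|) = gcd(30,18) + gcd(29,15) + gcd(27,30) + gcd(17,44) + gcd(19,12) + gcd(5,2) + gcd(45,91) = 6+1+3+1+1+1+1 = 14.
Pick's theorem gives I = A − B/2 + 1 = 3949 − 14/2 + 1 = 3943.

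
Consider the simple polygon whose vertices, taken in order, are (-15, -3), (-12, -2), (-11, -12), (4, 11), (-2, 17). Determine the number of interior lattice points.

Using the shoelace formula, 2A = |((-15)·(-2) − (-12)·(-3)) + ((-12)·(-12) − (-11)·(-2)) + ((-11)·11 − 4·(-12)) + (4·17 − (-2)·11) + ((-2)·(-3) − (-15)·17)| = 394, so the area is 197.
Along each edge there are gcd(|Δx|,|Δy|)+1 lattice points, so counting each shared vertex once the boundary has gcd(3,1) + gcd(1,10) + gcd(15,23) + gcd(6,6) + gcd(13,20) = 1+1+1+6+1 = 10.
Pick's theorem gives I = A − B/2 + 1 = 197 − 10/2 + 1 = 193.

193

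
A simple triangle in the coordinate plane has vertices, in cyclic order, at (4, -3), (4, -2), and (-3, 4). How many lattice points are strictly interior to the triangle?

0

Using the shoelace formula, 2A = |[4·(-2) − 4·(-3)] + [4·4 − (-3)·(-2)] + [(-3)·(-3) − 4·4]| = 7, so the area is 7/2.
The number of boundary lattice points is Σ gcd(|Δx|,|Δy|) = gcd(0,1) + gcd(7,6) + gcd(7,7) = 1+1+7 = 9.
Pick's theorem gives I = A − B/2 + 1 = 7/2 − 9/2 + 1 = 0.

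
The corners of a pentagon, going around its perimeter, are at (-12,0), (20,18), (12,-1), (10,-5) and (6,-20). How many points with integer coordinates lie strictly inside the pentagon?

453

Using the shoelace formula, 2A = |((-12)·18 − 20·0) + (20·(-1) − 12·18) + (12·(-5) − 10·(-1)) + (10·(-20) − 6·(-5)) + (6·0 − (-12)·(-20))| = 912, so the area is 456.
Summing gcd(|Δx|,|Δy|) over the edges gives the boundary count: gcd(32,18) + gcd(8,19) + gcd(2,4) + gcd(4,15) + gcd(18,20) = 2+1+2+1+2 = 8.
By Pick's theorem A = I + B/2 − 1, so I = 456 − 8/2 + 1 = 453.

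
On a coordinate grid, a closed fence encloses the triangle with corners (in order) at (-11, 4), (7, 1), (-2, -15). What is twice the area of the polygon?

315

Using the shoelace formula, 2A = |[(-11)·1 − 7·4] + [7·(-15) − (-2)·1] + [(-2)·4 − (-11)·(-15)]| = 315, so the area is 315/2.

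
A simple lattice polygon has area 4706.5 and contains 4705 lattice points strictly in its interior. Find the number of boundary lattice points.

5

Pick's theorem gives A = I + B/2 − 1, so B = 2(A − I + 1) = 2(4706.5 − 4705 + 1) = 5.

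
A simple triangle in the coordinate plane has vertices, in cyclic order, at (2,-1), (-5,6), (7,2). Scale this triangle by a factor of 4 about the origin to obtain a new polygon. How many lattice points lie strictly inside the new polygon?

425

The shoelace formula gives twice the area as |(2·6 − (-5)·(-1)) + ((-5)·2 − 7·6) + (7·(-1) − 2·2)| = 56, so the area is 28.
Along each edge there are gcd(|Δx|,|Δy|)+1 lattice points, so counting each shared vertex once the boundary has gcd(7,7) + gcd(12,4) + gcd(5,3) = 7+4+1 = 12.
Scaling by 4 multiplies the area by 4² = 16 (so the new area is 448) and multiplies the boundary lattice-point count by 4, giving 48.
By Pick's theorem, the interior count of the dilated polygon is 448 − 48/2 + 1 = 425.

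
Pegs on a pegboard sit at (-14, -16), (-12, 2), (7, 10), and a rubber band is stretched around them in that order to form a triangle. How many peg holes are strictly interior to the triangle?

162

Using the shoelace formula, 2A = |((-14)·2 − (-12)·(-16)) + ((-12)·10 − 7·2) + (7·(-16) − (-14)·10)| = 326, so the area is 163.
Summing gcd(|Δx|,|Δy|) over the edges gives the boundary count: gcd(2,18) + gcd(19,8) + gcd(21,26) = 2+1+1 = 4.
Pick's theorem gives I = A − B/2 + 1 = 163 − 4/2 + 1 = 162.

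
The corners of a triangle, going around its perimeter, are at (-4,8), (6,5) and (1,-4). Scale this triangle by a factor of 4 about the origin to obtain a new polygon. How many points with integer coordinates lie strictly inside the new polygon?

By the shoelace formula, twice the signed area is |((-4)·5 − 6·8) + (6·(-4) − 1·5) + (1·8 − (-4)·(-4))| = 105, so the area is 52.5.
The number of boundary lattice points is Σ gcd(|Δx|,|Δy|) = gcd(10,3) + gcd(5,9) + gcd(5,12) = 1+1+1 = 3.
Scaling by 4 multiplies the area by 4² = 16 (so the new area is 840) and multiplies the boundary lattice-point count by 4, giving 12.
By Pick's theorem, the interior count of the dilated polygon is 840 − 12/2 + 1 = 835.

835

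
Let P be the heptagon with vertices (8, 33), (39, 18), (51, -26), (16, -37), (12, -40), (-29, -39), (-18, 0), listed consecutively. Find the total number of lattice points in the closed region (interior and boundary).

The shoelace formula gives twice the area as |[8·18 − 39·33] + [39·(-26) − 51·18] + [51·(-37) − 16·(-26)] + [16·(-40) − 12·(-37)] + [12·(-39) − (-29)·(-40)] + [(-29)·0 − (-18)·(-39)] + [(-18)·33 − 8·0]| = 7666, so the area is 3833.
The number of boundary lattice points is Σ gcd(|Δx|,|Δy|) = gcd(31,15) + gcd(12,44) + gcd(35,11) + gcd(4,3) + gcd(41,1) + gcd(11,39) + gcd(26,33) = 1+4+1+1+1+1+1 = 10.
Pick's theorem gives I = A − B/2 + 1 = 3833 − 10/2 + 1 = 3829, so the closed region contains I + B = 3829 + 10 = 3839 lattice points.

3839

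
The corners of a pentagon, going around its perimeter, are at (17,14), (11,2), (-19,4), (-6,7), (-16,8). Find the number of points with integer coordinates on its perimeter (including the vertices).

13

The number of boundary lattice points is Σ gcd(|Δx|,|Δy|) = gcd(6,12) + gcd(30,2) + gcd(13,3) + gcd(10,1) + gcd(33,6) = 6+2+1+1+3 = 13.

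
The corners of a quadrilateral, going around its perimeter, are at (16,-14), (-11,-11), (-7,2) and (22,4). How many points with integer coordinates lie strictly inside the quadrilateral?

By the shoelace formula, twice the signed area is |(16·(-11) − (-11)·(-14)) + ((-11)·2 − (-7)·(-11)) + ((-7)·4 − 22·2) + (22·(-14) − 16·4)| = 873, so the area is 873/2.
The number of boundary lattice points is Σ gcd(|Δx|,|Δy|) = gcd(27,3) + gcd(4,13) + gcd(29,2) + gcd(6,18) = 3+1+1+6 = 11.
By Pick's theorem A = I + B/2 − 1, so I = 873/2 − 11/2 + 1 = 432.

432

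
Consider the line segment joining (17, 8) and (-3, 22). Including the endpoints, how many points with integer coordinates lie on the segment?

The number of lattice points on a segment between lattice points is gcd(|Δx|,|Δy|) + 1 = gcd(20,14) + 1 = 2 + 1 = 3.

3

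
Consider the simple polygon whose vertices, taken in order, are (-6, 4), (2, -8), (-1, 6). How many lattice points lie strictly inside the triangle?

36

The shoelace formula gives twice the area as |((-6)·(-8) − 2·4) + (2·6 − (-1)·(-8)) + ((-1)·4 − (-6)·6)| = 76, so the area is 38.
The number of boundary lattice points is Σ gcd(|Δx|,|Δy|) = gcd(8,12) + gcd(3,14) + gcd(5,2) = 4+1+1 = 6.
Pick's theorem gives I = A − B/2 + 1 = 38 − 6/2 + 1 = 36.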